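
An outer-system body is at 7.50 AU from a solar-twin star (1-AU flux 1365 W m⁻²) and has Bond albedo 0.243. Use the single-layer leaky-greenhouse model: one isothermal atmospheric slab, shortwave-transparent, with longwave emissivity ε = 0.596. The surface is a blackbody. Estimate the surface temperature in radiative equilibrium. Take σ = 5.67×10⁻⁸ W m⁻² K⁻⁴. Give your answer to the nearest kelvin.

Flux at the orbit: S = 1365/(7.50)² = 24.27 W m⁻².
Effective emission temperature (TOA balance): σT_e⁴ = S(1−α)/4 = 4.592 W m⁻² → T_e = 94.87 K.
Surface balance with a leaky layer gives σT_s⁴ = σT_e⁴·2/(2−ε), so T_s = T_e·[2/(2−0.596)]^(1/4) = 103.6 K.

104 kelvin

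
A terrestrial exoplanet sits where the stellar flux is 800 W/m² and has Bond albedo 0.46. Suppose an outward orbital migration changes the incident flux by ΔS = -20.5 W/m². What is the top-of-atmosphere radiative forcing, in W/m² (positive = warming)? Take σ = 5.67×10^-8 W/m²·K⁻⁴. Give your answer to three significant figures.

ΔF = Δ[S(1−α)]/4 = (1−0.46)·-20.5/4 = -2.768 W/m².

-2.77 W/m²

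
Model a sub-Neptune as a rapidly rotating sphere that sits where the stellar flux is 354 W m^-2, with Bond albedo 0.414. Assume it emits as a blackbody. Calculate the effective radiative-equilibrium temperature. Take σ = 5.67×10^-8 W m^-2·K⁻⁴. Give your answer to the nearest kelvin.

174 kelvin

Absorbed flux (global mean): S(1−α)/4 = 354.0·0.586/4 = 51.86 W m^-2.
In equilibrium σT⁴ equals this, so T = 173.9 K.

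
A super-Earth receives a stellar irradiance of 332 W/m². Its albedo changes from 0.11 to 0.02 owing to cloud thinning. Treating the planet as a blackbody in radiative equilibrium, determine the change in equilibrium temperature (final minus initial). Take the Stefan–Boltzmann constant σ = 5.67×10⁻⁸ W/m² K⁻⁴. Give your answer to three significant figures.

With α = 0.11, T₁ = 190.0 K.
After:  T₂ = [332.0·0.98/(4σ)]^(1/4) = 194.6 K.
Change: 194.6 − 190.0 = 4.631 K.

4.63 K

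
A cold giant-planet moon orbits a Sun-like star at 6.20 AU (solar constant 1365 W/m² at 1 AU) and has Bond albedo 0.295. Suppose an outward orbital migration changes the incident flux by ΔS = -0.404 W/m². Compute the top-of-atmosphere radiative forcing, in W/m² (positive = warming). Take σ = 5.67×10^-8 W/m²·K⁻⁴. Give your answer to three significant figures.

-0.0712 W/m²

By the inverse-square law, S = 1365/6.20² = 35.51 W/m².
TOA radiative forcing: ΔF = (1−α)ΔS/4 = 0.705·(-0.404)/4 = -0.07121 W/m².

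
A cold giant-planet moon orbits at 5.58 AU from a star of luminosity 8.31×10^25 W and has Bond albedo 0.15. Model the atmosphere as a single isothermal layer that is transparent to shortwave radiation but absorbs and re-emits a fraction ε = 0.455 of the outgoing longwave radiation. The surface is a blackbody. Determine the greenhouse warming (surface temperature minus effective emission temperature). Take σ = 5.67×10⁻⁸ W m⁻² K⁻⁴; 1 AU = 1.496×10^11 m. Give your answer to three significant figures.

5.15 K

Orbital distance: d = 5.58 AU = 8.348×10^11 m.
Spreading L over a sphere of radius d: S = 8.31×10^25/(4π·8.35×10^11²) = 9.490 W m⁻².
The planet radiates to space at T_e = [S(1−α)/(4σ)]^(1/4) = 77.23 K.
Surface balance with a leaky layer gives σT_s⁴ = σT_e⁴·2/(2−ε), so T_s = T_e·[2/(2−0.455)]^(1/4) = 82.37 K.
Greenhouse warming: T_s − T_e = 5.148 K.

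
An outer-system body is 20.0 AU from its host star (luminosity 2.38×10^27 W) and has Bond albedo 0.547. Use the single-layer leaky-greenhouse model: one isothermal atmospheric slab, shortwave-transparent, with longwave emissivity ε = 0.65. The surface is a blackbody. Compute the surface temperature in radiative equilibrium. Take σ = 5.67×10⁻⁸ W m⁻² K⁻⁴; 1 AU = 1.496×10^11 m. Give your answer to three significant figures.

89.0 kelvin

Orbital distance: d = 20.0 AU = 2.992×10^12 m.
Spreading L over a sphere of radius d: S = 2.38×10^27/(4π·2.99×10^12²) = 21.16 W m⁻².
The planet radiates to space at T_e = [S(1−α)/(4σ)]^(1/4) = 80.63 K.
The surface balance (absorbed SW + ε·downward IR = σT_s⁴) with T_a⁴ = T_s⁴/2 reduces to T_s = T_e·[2/(2−ε)]^¼ = 88.95 K.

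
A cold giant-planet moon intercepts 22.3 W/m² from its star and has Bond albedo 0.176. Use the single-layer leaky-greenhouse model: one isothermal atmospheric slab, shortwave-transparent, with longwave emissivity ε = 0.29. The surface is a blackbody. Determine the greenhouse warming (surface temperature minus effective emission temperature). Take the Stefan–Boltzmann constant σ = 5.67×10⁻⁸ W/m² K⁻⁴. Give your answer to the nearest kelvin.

At the top of the atmosphere, σT_e⁴ = S(1−α)/4 = 4.594 W/m², giving T_e = 94.87 K.
Surface balance with a leaky layer gives σT_s⁴ = σT_e⁴·2/(2−ε), so T_s = T_e·[2/(2−0.29)]^(1/4) = 98.66 K.
T_s − T_e = 98.66 − 94.87 = 3.789 K.

4 K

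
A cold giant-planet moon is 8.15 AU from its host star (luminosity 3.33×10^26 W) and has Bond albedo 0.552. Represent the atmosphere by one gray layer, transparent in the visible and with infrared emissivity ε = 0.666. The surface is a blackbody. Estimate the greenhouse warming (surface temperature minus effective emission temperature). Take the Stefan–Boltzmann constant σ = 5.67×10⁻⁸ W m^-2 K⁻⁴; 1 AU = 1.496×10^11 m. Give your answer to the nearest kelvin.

d = 8.15 × 1.496×10^11 m = 1.219×10^12 m.
Spreading L over a sphere of radius d: S = 3.33×10^26/(4π·1.22×10^12²) = 17.83 W m^-2.
Effective emission temperature (TOA balance): σT_e⁴ = S(1−α)/4 = 1.997 W m^-2 → T_e = 77.03 K.
For a single slab of emissivity ε, T_s⁴ = 2T_e⁴/(2−ε); thus T_s = 77.03·(1.499)^(1/4) = 85.24 K.
T_s − T_e = 85.24 − 77.03 = 8.207 K.

8 kelvin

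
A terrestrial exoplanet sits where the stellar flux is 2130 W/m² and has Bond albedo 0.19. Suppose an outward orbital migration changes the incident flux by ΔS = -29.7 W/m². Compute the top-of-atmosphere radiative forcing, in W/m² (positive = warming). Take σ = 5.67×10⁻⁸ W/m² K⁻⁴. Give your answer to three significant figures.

TOA radiative forcing: ΔF = (1−α)ΔS/4 = 0.81·(-29.7)/4 = -6.014 W/m².

-6.01 W/m²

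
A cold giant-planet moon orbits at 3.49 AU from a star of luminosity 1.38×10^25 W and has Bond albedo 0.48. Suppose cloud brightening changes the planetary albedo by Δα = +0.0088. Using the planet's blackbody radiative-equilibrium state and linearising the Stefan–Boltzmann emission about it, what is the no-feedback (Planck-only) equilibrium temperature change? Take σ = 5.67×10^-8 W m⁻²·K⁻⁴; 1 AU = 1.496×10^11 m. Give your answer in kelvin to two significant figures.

Orbital distance: d = 3.49 AU = 5.221×10^11 m.
S = L/(4πd²) = 4.029 W m⁻².
Unperturbed T_e = [4.029·(1−0.48)/(4σ)]^¼ = 55.13 K.
TOA radiative forcing: ΔF = −S·Δα/4 = −4.029·(+0.0088)/4 = -0.008863 W m⁻².
Linearising σT⁴ gives d(σT⁴)/dT = 4σT_e³ = 0.03800 W m⁻² per K.
ΔT₀ = ΔF/λ_P = -0.008863/0.03800 = -0.233 K.

-0.23 kelvin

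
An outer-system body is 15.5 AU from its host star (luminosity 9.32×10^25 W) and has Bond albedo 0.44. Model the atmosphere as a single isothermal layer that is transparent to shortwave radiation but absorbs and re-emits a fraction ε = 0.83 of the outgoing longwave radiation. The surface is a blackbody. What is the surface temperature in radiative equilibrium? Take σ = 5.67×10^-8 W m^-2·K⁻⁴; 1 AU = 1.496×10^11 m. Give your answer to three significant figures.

49.1 K

Orbital distance: d = 15.5 AU = 2.319×10^12 m.
Spreading L over a sphere of radius d: S = 9.32×10^25/(4π·2.32×10^12²) = 1.379 W m^-2.
Effective emission temperature (TOA balance): σT_e⁴ = S(1−α)/4 = 0.1931 W m^-2 → T_e = 42.96 K.
Surface balance with a leaky layer gives σT_s⁴ = σT_e⁴·2/(2−ε), so T_s = T_e·[2/(2−0.83)]^(1/4) = 49.12 K.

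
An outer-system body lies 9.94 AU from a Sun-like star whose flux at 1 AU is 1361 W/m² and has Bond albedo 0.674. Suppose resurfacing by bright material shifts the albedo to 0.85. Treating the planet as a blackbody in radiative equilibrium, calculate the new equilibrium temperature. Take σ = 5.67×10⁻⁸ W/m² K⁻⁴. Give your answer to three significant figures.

54.9 K

Flux at the orbit: S = 1361/(9.94)² = 13.77 W/m².
New equilibrium: T₂ = [(1−0.85)·13.77/(4σ)]^(1/4) = 54.94 K.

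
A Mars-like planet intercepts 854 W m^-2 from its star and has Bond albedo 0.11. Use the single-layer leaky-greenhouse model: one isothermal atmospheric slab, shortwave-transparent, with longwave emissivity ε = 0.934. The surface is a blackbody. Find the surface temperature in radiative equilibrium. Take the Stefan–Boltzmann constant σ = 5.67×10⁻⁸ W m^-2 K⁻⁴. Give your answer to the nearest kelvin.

Effective emission temperature (TOA balance): σT_e⁴ = S(1−α)/4 = 190.0 W m^-2 → T_e = 240.6 K.
The surface balance (absorbed SW + ε·downward IR = σT_s⁴) with T_a⁴ = T_s⁴/2 reduces to T_s = T_e·[2/(2−ε)]^¼ = 281.6 K.

282 K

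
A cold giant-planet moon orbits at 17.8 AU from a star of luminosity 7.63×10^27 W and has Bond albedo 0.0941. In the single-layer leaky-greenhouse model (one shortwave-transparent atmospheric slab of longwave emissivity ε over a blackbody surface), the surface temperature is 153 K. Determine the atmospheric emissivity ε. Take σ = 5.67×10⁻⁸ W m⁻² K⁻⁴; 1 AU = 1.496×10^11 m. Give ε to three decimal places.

d = 17.8 × 1.496×10^11 m = 2.663×10^12 m.
Spreading L over a sphere of radius d: S = 7.63×10^27/(4π·2.66×10^12²) = 85.63 W m⁻².
First, T_e = [85.63·(1−0.0941)/(4σ)]^(1/4) = 136.0 K.
Since (2−ε)/2 = (T_e/T_s)⁴ = 0.6241, ε = 0.7517.

0.752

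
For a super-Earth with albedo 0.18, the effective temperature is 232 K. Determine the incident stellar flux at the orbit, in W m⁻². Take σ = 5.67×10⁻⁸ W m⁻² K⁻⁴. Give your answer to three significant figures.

Invert the energy balance for S: S = 4σT⁴/(1−α).
The emitted flux is σT⁴ = 164.3 W m⁻².
So S = 4×164.3/(1−0.18) = 801.3 W m⁻².

801 W m⁻²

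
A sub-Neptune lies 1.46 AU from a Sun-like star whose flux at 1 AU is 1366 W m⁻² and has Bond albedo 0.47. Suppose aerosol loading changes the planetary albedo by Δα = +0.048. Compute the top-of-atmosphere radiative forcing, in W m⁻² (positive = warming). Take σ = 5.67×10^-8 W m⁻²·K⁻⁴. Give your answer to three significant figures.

Irradiance scales as 1/d², so S = 1366 W m⁻² × (1/1.46)² = 640.8 W m⁻².
TOA radiative forcing: ΔF = −S·Δα/4 = −640.8·(+0.048)/4 = -7.690 W m⁻².

-7.69 W m⁻²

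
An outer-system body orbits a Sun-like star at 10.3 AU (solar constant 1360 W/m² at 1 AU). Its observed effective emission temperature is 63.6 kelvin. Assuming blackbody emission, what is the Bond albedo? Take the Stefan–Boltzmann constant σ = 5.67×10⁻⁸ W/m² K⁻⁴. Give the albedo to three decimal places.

0.711

Flux at the orbit: S = 1360/(10.3)² = 12.82 W/m².
Energy balance: S(1−α)/4 = σT⁴, so 1−α = 4σT⁴/S.
σT⁴ = 0.9277 W/m², so 4σT⁴ = 3.711 W/m².
Hence α = 1 − 3.711/12.82 = 0.7105.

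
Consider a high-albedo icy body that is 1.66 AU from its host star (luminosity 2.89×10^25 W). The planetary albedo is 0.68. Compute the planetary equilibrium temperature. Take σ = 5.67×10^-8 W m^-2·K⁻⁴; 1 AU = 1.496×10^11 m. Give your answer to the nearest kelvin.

Orbital distance: d = 1.66 AU = 2.483×10^11 m.
Flux at the orbit: S = L/(4πd²) = 2.89×10^25/(4π·(2.48×10^11)²) = 37.29 W m^-2.
Absorbed flux (global mean): S(1−α)/4 = 37.29·0.32/4 = 2.983 W m^-2.
Set σT⁴ = 2.983 → T = (2.983/σ)^(1/4) = 85.17 K.

85 kelvin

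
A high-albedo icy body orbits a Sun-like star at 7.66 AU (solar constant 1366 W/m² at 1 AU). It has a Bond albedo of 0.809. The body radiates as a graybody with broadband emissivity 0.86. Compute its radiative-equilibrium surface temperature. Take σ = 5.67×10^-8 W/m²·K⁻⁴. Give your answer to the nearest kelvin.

By the inverse-square law, S = 1366/7.66² = 23.28 W/m².
Absorbed flux (global mean): S(1−α)/4 = 23.28·0.191/4 = 1.112 W/m².
Radiative balance εσT⁴ = 1.112 gives T = [1.112/(0.86·σ)]^(1/4) = 69.10 K.

69 K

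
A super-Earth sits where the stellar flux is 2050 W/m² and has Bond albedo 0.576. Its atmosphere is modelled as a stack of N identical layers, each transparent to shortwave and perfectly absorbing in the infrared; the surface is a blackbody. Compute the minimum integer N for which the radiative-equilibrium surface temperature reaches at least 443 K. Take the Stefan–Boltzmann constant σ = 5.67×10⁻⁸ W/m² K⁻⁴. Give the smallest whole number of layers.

OLR = S(1−α)/4 = 217.3 W/m²; the top layer radiates at T_e = 248.8 K.
Since T_s⁴ = (N+1)T_e⁴, we need N ≥ (T_s/T_e)⁴ − 1 = 9.049.
The minimum whole number is N = 10.

10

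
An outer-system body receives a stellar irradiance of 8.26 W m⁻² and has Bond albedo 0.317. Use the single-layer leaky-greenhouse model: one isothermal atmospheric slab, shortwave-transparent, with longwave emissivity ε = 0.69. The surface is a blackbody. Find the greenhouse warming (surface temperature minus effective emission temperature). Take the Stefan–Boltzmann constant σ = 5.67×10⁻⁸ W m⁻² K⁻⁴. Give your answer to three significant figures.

Effective emission temperature (TOA balance): σT_e⁴ = S(1−α)/4 = 1.410 W m⁻² → T_e = 70.62 K.
For a single slab of emissivity ε, T_s⁴ = 2T_e⁴/(2−ε); thus T_s = 70.62·(1.527)^(1/4) = 78.50 K.
The atmosphere warms the surface by 7.880 K.

7.88 K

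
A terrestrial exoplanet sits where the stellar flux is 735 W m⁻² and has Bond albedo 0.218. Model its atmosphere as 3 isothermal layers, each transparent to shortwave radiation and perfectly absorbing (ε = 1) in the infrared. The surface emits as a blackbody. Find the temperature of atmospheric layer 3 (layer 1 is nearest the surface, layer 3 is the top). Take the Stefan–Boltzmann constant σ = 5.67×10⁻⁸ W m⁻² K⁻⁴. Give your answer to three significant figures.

224 K

The effective emission temperature is T_e = [S(1−α)/(4σ)]^¼ = 224.4 K.
Each opaque layer satisfies 2T_j⁴ = T_{j−1}⁴ + T_{j+1}⁴, giving T_k⁴ = (N+1−k)T_e⁴.
With k = 3: T_3 = (3+1−3)^¼·224.4 K = 224.4 K.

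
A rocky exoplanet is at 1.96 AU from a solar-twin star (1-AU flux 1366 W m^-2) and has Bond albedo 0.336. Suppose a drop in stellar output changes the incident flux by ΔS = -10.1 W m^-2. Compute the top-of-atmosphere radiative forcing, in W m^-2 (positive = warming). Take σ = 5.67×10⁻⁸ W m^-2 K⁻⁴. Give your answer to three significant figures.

Flux at the orbit: S = 1366/(1.96)² = 355.6 W m^-2.
ΔF = Δ[S(1−α)]/4 = (1−0.336)·-10.1/4 = -1.677 W m^-2.

-1.68 W m^-2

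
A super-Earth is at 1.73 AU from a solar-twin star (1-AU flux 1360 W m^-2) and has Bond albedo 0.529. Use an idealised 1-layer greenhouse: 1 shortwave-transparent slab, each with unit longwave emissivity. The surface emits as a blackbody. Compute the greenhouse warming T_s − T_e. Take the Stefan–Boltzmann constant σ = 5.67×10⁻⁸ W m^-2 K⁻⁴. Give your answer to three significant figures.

33.2 kelvin

Irradiance scales as 1/d², so S = 1360 W m^-2 × (1/1.73)² = 454.4 W m^-2.
The effective emission temperature is T_e = [S(1−α)/(4σ)]^¼ = 175.3 K.
T_s = (N+1)^(1/4)·T_e = 208.4 K.
Warming: T_s − T_e = 33.16 K.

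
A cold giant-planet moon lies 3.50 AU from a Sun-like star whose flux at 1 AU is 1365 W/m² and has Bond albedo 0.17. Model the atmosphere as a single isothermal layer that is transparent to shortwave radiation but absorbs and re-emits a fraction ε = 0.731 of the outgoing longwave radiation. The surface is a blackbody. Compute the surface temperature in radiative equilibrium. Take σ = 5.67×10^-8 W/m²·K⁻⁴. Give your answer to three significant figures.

Irradiance scales as 1/d², so S = 1365 W/m² × (1/3.50)² = 111.4 W/m².
The planet radiates to space at T_e = [S(1−α)/(4σ)]^(1/4) = 142.1 K.
For a single slab of emissivity ε, T_s⁴ = 2T_e⁴/(2−ε); thus T_s = 142.1·(1.576)^(1/4) = 159.2 K.

159 K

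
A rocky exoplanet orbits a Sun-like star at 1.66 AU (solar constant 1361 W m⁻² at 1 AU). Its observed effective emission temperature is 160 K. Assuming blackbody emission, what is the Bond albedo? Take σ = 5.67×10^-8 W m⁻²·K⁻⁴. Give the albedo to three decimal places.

By the inverse-square law, S = 1361/1.66² = 493.9 W m⁻².
From σT⁴ = S(1−α)/4 we invert for α: 1−α = 4σT⁴/S.
4σT⁴ = 4·5.67×10⁻⁸·(160)⁴ = 148.6 W m⁻².
1−α = 148.6/493.9 = 0.3009, so α = 0.6991.

0.699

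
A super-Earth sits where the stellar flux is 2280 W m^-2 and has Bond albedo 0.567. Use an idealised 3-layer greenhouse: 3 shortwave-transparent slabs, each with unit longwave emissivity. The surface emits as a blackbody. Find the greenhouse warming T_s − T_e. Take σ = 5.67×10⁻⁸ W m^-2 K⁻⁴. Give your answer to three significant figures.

106 kelvin

OLR = S(1−α)/4 = 246.8 W m^-2; the top layer radiates at T_e = 256.9 K.
Surface: T_s = (4)^¼·T_e = 363.3 K.
So the greenhouse effect raises the surface by 363.3 − 256.9 = 106.4 K.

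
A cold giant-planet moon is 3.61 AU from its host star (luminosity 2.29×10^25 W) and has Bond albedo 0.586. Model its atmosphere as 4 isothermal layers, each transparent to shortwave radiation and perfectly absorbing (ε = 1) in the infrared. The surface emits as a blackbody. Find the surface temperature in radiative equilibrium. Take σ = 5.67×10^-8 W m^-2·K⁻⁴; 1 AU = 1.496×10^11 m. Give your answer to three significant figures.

Orbital distance: d = 3.61 AU = 5.401×10^11 m.
Flux at the orbit: S = L/(4πd²) = 2.29×10^25/(4π·(5.40×10^11)²) = 6.248 W m^-2.
The effective emission temperature is T_e = [S(1−α)/(4σ)]^¼ = 58.11 K.
With N = 4 opaque layers, T_s = (N+1)^(1/4)·T_e = 5^(1/4)·58.11 = 86.90 K.

86.9 K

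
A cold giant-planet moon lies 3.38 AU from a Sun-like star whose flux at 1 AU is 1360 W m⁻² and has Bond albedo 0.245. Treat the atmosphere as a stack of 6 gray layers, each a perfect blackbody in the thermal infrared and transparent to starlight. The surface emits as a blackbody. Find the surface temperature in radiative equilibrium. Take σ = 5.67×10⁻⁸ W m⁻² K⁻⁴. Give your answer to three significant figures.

229 K

Irradiance scales as 1/d², so S = 1360 W m⁻² × (1/3.38)² = 119.0 W m⁻².
Top-of-atmosphere balance: σT_e⁴ = S(1−α)/4 = 22.47 W m⁻² → T_e = 141.1 K.
Layer-by-layer balance gives σT_s⁴ = (N+1)σT_e⁴, so T_s = 7^¼·141.1 = 229.5 K.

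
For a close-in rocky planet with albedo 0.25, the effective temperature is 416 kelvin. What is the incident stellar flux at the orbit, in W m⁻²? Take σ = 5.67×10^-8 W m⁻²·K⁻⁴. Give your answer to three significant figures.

From S(1−α)/4 = σT⁴: S = 4σT⁴/(1−α).
σT⁴ = 5.67×10⁻⁸·(416)⁴ = 1698 W m⁻².
S = 4·1698/0.75 = 9056 W m⁻².

9060 W m⁻²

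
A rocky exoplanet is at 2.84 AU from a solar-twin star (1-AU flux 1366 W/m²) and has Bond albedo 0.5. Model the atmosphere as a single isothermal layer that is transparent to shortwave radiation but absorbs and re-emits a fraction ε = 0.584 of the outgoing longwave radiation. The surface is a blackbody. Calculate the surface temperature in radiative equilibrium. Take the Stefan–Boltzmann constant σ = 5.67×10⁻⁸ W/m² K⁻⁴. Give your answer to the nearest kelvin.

152 K

Flux at the orbit: S = 1366/(2.84)² = 169.4 W/m².
The planet radiates to space at T_e = [S(1−α)/(4σ)]^(1/4) = 139.0 K.
For a single slab of emissivity ε, T_s⁴ = 2T_e⁴/(2−ε); thus T_s = 139.0·(1.412)^(1/4) = 151.5 K.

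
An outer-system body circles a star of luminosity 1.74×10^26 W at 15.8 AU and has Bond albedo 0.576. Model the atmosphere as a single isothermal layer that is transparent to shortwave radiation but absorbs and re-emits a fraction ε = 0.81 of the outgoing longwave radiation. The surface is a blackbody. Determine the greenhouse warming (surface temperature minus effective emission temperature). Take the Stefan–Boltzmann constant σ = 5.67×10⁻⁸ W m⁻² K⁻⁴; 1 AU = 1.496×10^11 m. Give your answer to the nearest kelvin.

6 kelvin

d = 15.8 × 1.496×10^11 m = 2.364×10^12 m.
Flux at the orbit: S = L/(4πd²) = 1.74×10^26/(4π·(2.36×10^12)²) = 2.478 W m⁻².
The planet radiates to space at T_e = [S(1−α)/(4σ)]^(1/4) = 46.40 K.
For a single slab of emissivity ε, T_s⁴ = 2T_e⁴/(2−ε); thus T_s = 46.40·(1.681)^(1/4) = 52.83 K.
The atmosphere warms the surface by 6.430 K.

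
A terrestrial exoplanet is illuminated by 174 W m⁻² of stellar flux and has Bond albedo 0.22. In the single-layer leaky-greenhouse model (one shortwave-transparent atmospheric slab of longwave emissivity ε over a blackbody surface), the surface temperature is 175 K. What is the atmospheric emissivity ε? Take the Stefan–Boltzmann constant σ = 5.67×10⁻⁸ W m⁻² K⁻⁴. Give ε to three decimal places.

First, T_e = [174.0·(1−0.22)/(4σ)]^(1/4) = 156.4 K.
Since (2−ε)/2 = (T_e/T_s)⁴ = 0.6380, ε = 0.7239.

0.724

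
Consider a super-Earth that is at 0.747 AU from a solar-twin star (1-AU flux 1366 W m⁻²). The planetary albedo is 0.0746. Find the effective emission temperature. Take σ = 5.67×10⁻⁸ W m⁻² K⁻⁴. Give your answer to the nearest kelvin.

316 K

Flux at the orbit: S = 1366/(0.747)² = 2448 W m⁻².
Absorbed flux (global mean): S(1−α)/4 = 2448·0.925/4 = 566.3 W m⁻².
Balancing against σT⁴: T = (566.3/5.67×10⁻⁸)^(1/4) = 316.1 K.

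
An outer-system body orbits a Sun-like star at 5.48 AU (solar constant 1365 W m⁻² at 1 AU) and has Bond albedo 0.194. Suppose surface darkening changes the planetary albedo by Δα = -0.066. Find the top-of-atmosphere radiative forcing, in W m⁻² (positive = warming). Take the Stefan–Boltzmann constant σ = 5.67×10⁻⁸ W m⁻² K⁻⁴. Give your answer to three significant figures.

Flux at the orbit: S = 1365/(5.48)² = 45.45 W m⁻².
TOA radiative forcing: ΔF = −S·Δα/4 = −45.45·(-0.066)/4 = 0.7500 W m⁻².

0.750 W m⁻²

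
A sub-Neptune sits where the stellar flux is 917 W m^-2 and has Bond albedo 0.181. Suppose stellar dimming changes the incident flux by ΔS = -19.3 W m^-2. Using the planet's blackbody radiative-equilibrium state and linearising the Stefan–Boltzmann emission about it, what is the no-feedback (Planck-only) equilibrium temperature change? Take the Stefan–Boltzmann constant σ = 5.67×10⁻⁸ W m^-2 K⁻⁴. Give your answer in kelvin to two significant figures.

-1.3 K

Unperturbed T_e = [917.0·(1−0.181)/(4σ)]^¼ = 239.9 K.
Only a fraction (1−α) is absorbed and it's spread over 4πR², so ΔF = (1−α)ΔS/4 = -3.952 W m^-2.
Linearising σT⁴ gives d(σT⁴)/dT = 4σT_e³ = 3.131 W m^-2 per K.
So ΔT₀ = -3.952/3.131 = -1.26 K.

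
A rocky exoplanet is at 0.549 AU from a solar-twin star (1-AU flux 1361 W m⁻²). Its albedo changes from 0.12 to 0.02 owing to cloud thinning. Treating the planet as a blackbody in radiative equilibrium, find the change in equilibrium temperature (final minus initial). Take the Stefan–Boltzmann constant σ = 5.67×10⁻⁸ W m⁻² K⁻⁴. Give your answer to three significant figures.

9.92 K

By the inverse-square law, S = 1361/0.549² = 4516 W m⁻².
Before: T₁ = [4516·0.88/(4σ)]^(1/4) = 363.8 K.
With α = 0.02, T₂ = 373.7 K.
Change: 373.7 − 363.8 = 9.922 K.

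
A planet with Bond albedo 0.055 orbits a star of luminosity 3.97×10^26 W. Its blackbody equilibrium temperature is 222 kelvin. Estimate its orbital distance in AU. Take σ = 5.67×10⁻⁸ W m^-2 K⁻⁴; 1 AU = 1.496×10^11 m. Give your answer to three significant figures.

Required flux: S = 4σT⁴/(1−α) = 582.9 W m^-2.
Then d = [L/(4πS)]^(1/2) = 2.328×10^11 m, i.e. 1.556 AU.

1.56 AU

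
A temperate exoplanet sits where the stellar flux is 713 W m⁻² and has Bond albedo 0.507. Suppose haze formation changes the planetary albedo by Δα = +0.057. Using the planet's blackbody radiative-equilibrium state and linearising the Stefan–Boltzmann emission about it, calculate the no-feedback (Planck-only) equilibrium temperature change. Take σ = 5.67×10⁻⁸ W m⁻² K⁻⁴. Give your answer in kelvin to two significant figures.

Unperturbed T_e = [713.0·(1−0.507)/(4σ)]^¼ = 198.4 K.
The change in absorbed flux is Δ[S(1−α)/4] = −SΔα/4 = -10.16 W m⁻².
Planck response: λ_P = 4σT_e³ = 4·5.67×10⁻⁸·(198.4)³ = 1.772 W m⁻²/K.
Hence the no-feedback warming is ΔF/(4σT_e³) = -5.74 K.

-5.7 kelvin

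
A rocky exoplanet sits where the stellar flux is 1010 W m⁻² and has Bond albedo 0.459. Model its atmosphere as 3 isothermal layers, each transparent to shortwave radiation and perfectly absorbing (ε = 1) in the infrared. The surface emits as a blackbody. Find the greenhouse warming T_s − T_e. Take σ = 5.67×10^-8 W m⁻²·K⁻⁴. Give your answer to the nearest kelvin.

Top-of-atmosphere balance: σT_e⁴ = S(1−α)/4 = 136.6 W m⁻² → T_e = 221.5 K.
T_s = (N+1)^(1/4)·T_e = 313.3 K.
Warming: T_s − T_e = 91.77 K.

92 K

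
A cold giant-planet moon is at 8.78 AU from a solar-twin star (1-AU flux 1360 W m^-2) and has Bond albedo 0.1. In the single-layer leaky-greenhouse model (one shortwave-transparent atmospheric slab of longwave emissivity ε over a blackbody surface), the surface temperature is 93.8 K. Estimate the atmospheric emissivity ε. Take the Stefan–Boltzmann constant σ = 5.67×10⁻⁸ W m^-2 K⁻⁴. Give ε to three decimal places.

By the inverse-square law, S = 1360/8.78² = 17.64 W m^-2.
First, T_e = [17.64·(1−0.1)/(4σ)]^(1/4) = 91.47 K.
T_s⁴ = T_e⁴·2/(2−ε) → ε = 2 − 2(T_e/T_s)⁴ = 2 − 2·(91.47/93.8)⁴ = 0.1913.

0.191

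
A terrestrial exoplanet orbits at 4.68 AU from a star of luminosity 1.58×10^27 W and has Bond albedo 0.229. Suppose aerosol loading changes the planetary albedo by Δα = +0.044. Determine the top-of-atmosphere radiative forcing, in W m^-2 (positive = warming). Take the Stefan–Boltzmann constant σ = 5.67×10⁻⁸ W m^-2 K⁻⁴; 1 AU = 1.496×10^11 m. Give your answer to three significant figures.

-2.82 W m^-2

d = 4.68 × 1.496×10^11 m = 7.001×10^11 m.
S = L/(4πd²) = 256.5 W m^-2.
TOA radiative forcing: ΔF = −S·Δα/4 = −256.5·(+0.044)/4 = -2.822 W m^-2.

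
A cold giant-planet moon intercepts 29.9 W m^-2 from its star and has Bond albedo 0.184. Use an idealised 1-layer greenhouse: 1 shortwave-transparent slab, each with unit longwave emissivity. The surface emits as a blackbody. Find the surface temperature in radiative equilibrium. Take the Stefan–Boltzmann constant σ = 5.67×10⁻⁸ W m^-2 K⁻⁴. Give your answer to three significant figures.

121 kelvin

The effective emission temperature is T_e = [S(1−α)/(4σ)]^¼ = 101.8 K.
With N = 1 opaque layers, T_s = (N+1)^(1/4)·T_e = 2^(1/4)·101.8 = 121.1 K.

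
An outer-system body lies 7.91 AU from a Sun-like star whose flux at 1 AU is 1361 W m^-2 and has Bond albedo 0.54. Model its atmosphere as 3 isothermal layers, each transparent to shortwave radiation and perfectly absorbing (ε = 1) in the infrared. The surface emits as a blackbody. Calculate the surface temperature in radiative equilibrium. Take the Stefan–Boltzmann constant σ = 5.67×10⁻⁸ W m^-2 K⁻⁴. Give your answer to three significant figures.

Irradiance scales as 1/d², so S = 1361 W m^-2 × (1/7.91)² = 21.75 W m^-2.
OLR = S(1−α)/4 = 2.502 W m^-2; the top layer radiates at T_e = 81.50 K.
With N = 3 opaque layers, T_s = (N+1)^(1/4)·T_e = 4^(1/4)·81.50 = 115.3 K.

115 K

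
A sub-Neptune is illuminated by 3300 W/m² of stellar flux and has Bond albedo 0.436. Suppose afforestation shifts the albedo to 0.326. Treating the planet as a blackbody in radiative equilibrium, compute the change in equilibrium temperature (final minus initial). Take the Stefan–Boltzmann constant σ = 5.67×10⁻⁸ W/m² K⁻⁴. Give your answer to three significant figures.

Before: T₁ = [3300·0.564/(4σ)]^(1/4) = 301.0 K.
After:  T₂ = [3300·0.674/(4σ)]^(1/4) = 314.7 K.
ΔT = T₂ − T₁ = 13.71 K.

13.7 kelvin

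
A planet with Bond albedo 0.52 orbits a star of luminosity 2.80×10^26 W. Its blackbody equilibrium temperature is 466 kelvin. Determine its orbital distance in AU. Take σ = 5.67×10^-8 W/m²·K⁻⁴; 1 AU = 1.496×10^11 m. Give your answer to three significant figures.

0.211 AU

The flux needed for this T is 4σT⁴/(1−0.52) = 22280 W/m².
S = L/(4πd²) → d = √(L/4πS) = √(2.80×10^26/(4π·22280)) = 3.162×10^10 m = 0.2114 AU.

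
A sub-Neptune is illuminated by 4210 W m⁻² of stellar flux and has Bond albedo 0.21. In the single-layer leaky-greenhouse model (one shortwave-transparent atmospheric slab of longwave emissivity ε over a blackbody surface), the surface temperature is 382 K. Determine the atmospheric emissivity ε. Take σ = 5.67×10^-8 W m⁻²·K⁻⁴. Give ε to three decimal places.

0.623

Effective temperature: T_e = [S(1−α)/(4σ)]^(1/4) = 348.0 K.
T_s⁴ = T_e⁴·2/(2−ε) → ε = 2 − 2(T_e/T_s)⁴ = 2 − 2·(348.0/382)⁴ = 0.6227.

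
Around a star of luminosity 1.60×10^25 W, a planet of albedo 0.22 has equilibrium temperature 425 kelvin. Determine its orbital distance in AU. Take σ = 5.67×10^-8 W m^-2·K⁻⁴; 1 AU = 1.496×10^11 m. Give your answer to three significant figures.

0.0774 AU

The flux needed for this T is 4σT⁴/(1−0.22) = 9486 W m^-2.
Then d = [L/(4πS)]^(1/2) = 1.159×10^10 m, i.e. 0.07744 AU.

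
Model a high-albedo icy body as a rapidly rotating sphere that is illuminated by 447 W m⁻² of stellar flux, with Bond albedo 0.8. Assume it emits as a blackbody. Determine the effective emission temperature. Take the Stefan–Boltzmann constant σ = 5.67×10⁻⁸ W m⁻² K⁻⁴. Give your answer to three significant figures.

The planet absorbs (1−α)S over its disc πR² and re-emits over 4πR², so the mean absorbed flux is (1−0.8)·447.0/4 = 22.35 W m⁻².
Set σT⁴ = 22.35 → T = (22.35/σ)^(1/4) = 140.9 K.

141 K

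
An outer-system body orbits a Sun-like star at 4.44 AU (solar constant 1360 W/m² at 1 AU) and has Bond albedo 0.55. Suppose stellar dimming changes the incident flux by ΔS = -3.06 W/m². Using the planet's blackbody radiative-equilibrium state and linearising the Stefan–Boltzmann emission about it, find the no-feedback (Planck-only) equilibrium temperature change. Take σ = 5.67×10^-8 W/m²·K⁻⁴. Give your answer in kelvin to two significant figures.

-1.2 K

Irradiance scales as 1/d², so S = 1360 W/m² × (1/4.44)² = 68.99 W/m².
The baseline emission temperature is T_e = 108.2 K.
TOA radiative forcing: ΔF = (1−α)ΔS/4 = 0.45·(-3.06)/4 = -0.3442 W/m².
Planck response: λ_P = 4σT_e³ = 4·5.67×10⁻⁸·(108.2)³ = 0.2870 W/m²/K.
ΔT₀ = ΔF/λ_P = -0.3442/0.2870 = -1.20 K.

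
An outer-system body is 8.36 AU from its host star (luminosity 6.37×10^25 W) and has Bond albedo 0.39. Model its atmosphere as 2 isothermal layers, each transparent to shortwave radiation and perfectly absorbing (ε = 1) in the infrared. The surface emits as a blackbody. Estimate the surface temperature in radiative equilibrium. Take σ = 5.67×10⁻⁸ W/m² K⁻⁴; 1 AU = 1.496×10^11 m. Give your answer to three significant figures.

d = 8.36 × 1.496×10^11 m = 1.251×10^12 m.
Flux at the orbit: S = L/(4πd²) = 6.37×10^25/(4π·(1.25×10^12)²) = 3.241 W/m².
The effective emission temperature is T_e = [S(1−α)/(4σ)]^¼ = 54.34 K.
With N = 2 opaque layers, T_s = (N+1)^(1/4)·T_e = 3^(1/4)·54.34 = 71.51 K.

71.5 K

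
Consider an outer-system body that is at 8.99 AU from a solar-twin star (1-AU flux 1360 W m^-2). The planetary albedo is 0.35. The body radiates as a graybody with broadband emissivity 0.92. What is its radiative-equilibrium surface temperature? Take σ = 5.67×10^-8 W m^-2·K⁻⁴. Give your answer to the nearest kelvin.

Flux at the orbit: S = 1360/(8.99)² = 16.83 W m^-2.
The planet absorbs (1−α)S over its disc πR² and re-emits over 4πR², so the mean absorbed flux is (1−0.35)·16.83/4 = 2.734 W m^-2.
Equating to εσT⁴ with ε = 0.92: T = (2.734/0.92σ)^(1/4) = 85.09 K.

85 K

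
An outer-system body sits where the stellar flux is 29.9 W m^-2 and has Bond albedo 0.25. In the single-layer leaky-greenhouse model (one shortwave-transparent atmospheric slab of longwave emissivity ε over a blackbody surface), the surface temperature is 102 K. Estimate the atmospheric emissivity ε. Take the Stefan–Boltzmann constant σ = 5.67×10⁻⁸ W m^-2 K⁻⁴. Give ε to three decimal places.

0.173

First, T_e = [29.90·(1−0.25)/(4σ)]^(1/4) = 99.72 K.
T_s⁴ = T_e⁴·2/(2−ε) → ε = 2 − 2(T_e/T_s)⁴ = 2 − 2·(99.72/102)⁴ = 0.1731.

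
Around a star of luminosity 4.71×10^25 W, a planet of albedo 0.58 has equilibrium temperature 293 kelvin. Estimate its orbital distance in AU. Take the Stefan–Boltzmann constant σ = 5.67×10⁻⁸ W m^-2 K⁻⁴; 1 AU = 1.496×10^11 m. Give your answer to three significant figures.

0.205 AU

The flux needed for this T is 4σT⁴/(1−0.58) = 3980 W m^-2.
Then d = [L/(4πS)]^(1/2) = 3.069×10^10 m, i.e. 0.2051 AU.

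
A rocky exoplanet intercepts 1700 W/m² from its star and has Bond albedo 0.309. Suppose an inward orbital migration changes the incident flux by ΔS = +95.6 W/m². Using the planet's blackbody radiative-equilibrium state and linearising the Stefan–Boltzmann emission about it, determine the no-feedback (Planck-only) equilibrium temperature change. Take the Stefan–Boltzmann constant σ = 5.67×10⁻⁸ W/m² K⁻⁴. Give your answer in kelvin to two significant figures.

3.8 kelvin

Reference equilibrium: T_e = [S(1−α)/(4σ)]^(1/4) = 268.3 K.
TOA radiative forcing: ΔF = (1−α)ΔS/4 = 0.691·(+95.6)/4 = 16.51 W/m².
Planck response: λ_P = 4σT_e³ = 4·5.67×10⁻⁸·(268.3)³ = 4.379 W/m²/K.
Hence the no-feedback warming is ΔF/(4σT_e³) = 3.77 K.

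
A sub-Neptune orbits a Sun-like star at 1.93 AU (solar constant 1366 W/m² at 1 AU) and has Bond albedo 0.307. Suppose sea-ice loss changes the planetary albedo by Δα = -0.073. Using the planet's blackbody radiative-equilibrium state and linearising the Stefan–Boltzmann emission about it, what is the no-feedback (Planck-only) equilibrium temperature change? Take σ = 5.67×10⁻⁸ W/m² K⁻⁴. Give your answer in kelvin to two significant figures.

Flux at the orbit: S = 1366/(1.93)² = 366.7 W/m².
Reference equilibrium: T_e = [S(1−α)/(4σ)]^(1/4) = 183.0 K.
The change in absorbed flux is Δ[S(1−α)/4] = −SΔα/4 = 6.693 W/m².
The Planck feedback parameter is 4σT_e³ = 1.389 W/m²/K.
Hence the no-feedback warming is ΔF/(4σT_e³) = 4.82 K.

4.8 kelvin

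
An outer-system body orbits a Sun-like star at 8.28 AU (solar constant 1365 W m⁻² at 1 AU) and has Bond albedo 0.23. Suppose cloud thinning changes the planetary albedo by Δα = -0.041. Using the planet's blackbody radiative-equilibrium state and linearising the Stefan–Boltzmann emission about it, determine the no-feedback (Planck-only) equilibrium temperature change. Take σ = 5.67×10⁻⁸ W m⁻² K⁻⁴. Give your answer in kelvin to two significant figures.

Flux at the orbit: S = 1365/(8.28)² = 19.91 W m⁻².
The baseline emission temperature is T_e = 90.67 K.
The change in absorbed flux is Δ[S(1−α)/4] = −SΔα/4 = 0.2041 W m⁻².
Planck response: λ_P = 4σT_e³ = 4·5.67×10⁻⁸·(90.67)³ = 0.1691 W m⁻²/K.
Hence the no-feedback warming is ΔF/(4σT_e³) = 1.21 K.

1.2 K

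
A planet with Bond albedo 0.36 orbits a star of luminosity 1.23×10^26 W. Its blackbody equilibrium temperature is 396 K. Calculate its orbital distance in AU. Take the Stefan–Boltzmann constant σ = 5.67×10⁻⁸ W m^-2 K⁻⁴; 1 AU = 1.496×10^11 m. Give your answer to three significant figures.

Energy balance gives S = 4σT⁴/(1−α) = 8715 W m^-2.
S = L/(4πd²) → d = √(L/4πS) = √(1.23×10^26/(4π·8715)) = 3.351×10^10 m = 0.2240 AU.

0.224 AU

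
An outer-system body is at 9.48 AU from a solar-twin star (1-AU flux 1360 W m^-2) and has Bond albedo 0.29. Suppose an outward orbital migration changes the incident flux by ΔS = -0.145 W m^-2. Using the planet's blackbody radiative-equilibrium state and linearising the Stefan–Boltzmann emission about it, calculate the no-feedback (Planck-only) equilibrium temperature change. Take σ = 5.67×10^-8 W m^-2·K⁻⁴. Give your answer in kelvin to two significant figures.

Flux at the orbit: S = 1360/(9.48)² = 15.13 W m^-2.
The baseline emission temperature is T_e = 82.96 K.
ΔF = Δ[S(1−α)]/4 = (1−0.29)·-0.145/4 = -0.02574 W m^-2.
Linearising σT⁴ gives d(σT⁴)/dT = 4σT_e³ = 0.1295 W m^-2 per K.
ΔT₀ = ΔF/λ_P = -0.02574/0.1295 = -0.199 K.

-0.20 K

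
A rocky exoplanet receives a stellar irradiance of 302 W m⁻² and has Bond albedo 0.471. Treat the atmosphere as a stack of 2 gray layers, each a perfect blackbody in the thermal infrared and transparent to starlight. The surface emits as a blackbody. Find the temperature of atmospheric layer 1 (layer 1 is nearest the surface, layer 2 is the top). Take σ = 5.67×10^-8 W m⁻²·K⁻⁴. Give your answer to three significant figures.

OLR = S(1−α)/4 = 39.94 W m⁻²; the top layer radiates at T_e = 162.9 K.
The net upward flux σT_e⁴ is constant between every pair of levels, so T_k⁴ = (N+1−k)T_e⁴.
T_1 = (2)^(1/4)·162.9 = 193.7 K.

194 kelvin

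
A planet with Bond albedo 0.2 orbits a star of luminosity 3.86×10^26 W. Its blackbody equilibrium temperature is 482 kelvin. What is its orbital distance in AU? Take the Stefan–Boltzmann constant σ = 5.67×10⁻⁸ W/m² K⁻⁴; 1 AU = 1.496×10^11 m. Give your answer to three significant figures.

0.299 AU

Energy balance gives S = 4σT⁴/(1−α) = 15300 W/m².
S = L/(4πd²) → d = √(L/4πS) = √(3.86×10^26/(4π·15300)) = 4.480×10^10 m = 0.2995 AU.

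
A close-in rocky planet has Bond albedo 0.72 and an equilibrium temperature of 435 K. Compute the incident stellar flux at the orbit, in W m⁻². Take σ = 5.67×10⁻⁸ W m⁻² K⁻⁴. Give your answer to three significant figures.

29000 W m⁻²

Invert the energy balance for S: S = 4σT⁴/(1−α).
σT⁴ = 5.67×10⁻⁸·(435)⁴ = 2030 W m⁻².
S = 4·2030/0.28 = 29000 W m⁻².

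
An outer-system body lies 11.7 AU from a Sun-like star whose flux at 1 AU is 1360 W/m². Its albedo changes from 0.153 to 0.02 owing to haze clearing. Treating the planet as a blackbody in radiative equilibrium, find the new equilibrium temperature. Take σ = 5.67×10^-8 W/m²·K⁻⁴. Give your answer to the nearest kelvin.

Irradiance scales as 1/d², so S = 1360 W/m² × (1/11.7)² = 9.935 W/m².
With the new albedo, S(1−α₂)/4 = 2.434 W/m², so T₂ = 80.94 K.

81 K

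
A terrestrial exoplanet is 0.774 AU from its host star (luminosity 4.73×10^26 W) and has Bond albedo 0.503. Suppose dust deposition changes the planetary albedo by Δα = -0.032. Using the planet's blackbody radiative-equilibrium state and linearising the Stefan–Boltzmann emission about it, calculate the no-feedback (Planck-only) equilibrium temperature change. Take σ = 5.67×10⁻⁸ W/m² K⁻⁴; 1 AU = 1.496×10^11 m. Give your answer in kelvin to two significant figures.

Orbital distance: d = 0.774 AU = 1.158×10^11 m.
Flux at the orbit: S = L/(4πd²) = 4.73×10^26/(4π·(1.16×10^11)²) = 2807 W/m².
The baseline emission temperature is T_e = 280.1 K.
ΔF = −(S/4)Δα = −(2807/4)×(-0.032) = 22.46 W/m².
Planck response: λ_P = 4σT_e³ = 4·5.67×10⁻⁸·(280.1)³ = 4.982 W/m²/K.
Hence the no-feedback warming is ΔF/(4σT_e³) = 4.51 K.

4.5 K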